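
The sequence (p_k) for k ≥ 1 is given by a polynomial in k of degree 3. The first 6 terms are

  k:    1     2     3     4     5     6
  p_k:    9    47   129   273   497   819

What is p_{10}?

3447

1st diffs: 38, 82, 144, 224, 322.
2nd diffs: 44, 62, 80, 98.
3rd diffs: 18, 18, 18 (constant).
Newton forward-difference form: p_k = 9 + 38·C(k-1,1) + 44·C(k-1,2) + 18·C(k-1,3).
At k = 10: k-1 = 9, so p_{10} = 9 + 342 + 1584 + 1512 = 3447.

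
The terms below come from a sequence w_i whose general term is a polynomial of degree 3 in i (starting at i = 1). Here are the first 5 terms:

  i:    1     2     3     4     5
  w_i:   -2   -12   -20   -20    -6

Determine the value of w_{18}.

4180

1st diffs: -10, -8, 0, 14.
2nd diffs: 2, 8, 14.
3rd diffs: 6, 6 (constant).
So w_i = i^3 - 5i^2 - 2i + 4.
Evaluating at i = 18 gives w_{18} = 4180.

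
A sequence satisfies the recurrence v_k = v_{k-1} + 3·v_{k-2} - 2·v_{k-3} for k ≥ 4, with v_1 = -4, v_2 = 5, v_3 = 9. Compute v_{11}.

Compute successive terms:
v_4 = 32  v_5 = 49  v_6 = 127  v_7 = 210  v_8 = 493  v_9 = 869  v_{10} = 1928  v_{11} = 3549.

3549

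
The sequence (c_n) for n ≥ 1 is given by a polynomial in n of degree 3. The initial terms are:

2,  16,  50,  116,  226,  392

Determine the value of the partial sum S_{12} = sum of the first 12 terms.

11288

1st diffs: 14, 34, 66, 110, 166.
2nd diffs: 20, 32, 44, 56.
3rd diffs: 12, 12, 12 (constant).
Newton forward-difference form: c_n = 2 + 14·C(n-1,1) + 20·C(n-1,2) + 12·C(n-1,3).
Continuing: …, 626, 940, 1346, 1856, …, c_{12} = 3236.
Summing n = 1..12 (12 terms) gives 11288.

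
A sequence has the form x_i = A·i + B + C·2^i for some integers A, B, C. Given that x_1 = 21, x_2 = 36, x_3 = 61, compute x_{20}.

Plug in i = 1, 2, 3: A + B + 2C = 21; 2A + B + 4C = 36; 3A + B + 8C = 61.
Subtracting the first from the second: A + 2C = 15.
Subtracting the second from the third: A + 4C = 25.
Solving: C = 5, A = 5, then B = 6.
So x_i = 5·i + 6 + 5·2^i; at i=20 this is 5242986.

5242986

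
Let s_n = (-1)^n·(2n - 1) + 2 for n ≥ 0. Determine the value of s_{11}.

(-1)^11 = -1; 2n - 1 at n=11 is 21; so s_{11} = -19.

-19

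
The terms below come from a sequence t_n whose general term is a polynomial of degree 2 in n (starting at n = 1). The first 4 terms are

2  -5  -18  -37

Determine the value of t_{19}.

-1042

1st diffs: -7, -13, -19.
2nd diffs: -6, -6 (constant).
Newton forward-difference form: t_n = 2 + (-7)·C(n-1,1) + (-6)·C(n-1,2).
At n = 19: n-1 = 18, so t_{19} = 2 - 126 - 918 = -1042.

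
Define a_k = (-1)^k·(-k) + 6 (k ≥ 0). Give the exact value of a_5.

11

(-1)^5 = -1; -k at k=5 is -5; so a_5 = 11.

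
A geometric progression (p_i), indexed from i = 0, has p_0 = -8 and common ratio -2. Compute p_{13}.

65536

p_i = (-8)·(-2)^(i-0).
p_{13} = (-8)·(-2)^13 = 65536.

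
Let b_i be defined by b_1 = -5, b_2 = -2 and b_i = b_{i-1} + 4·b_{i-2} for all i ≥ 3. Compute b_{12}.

Iterate the recurrence:
b_3 = -22;  b_4 = -30;  b_5 = -118;  b_6 = -238;  b_7 = -710;  b_8 = -1662;  b_9 = -4502;  b_{10} = -11150;  b_{11} = -29158;  b_{12} = -73758.

-73758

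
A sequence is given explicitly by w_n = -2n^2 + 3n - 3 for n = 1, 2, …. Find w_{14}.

w_{14} = -2·14^2 + 3·14 - 3 = -353.

-353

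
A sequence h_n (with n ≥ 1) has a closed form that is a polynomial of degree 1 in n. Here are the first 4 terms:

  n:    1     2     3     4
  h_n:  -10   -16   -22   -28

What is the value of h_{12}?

-76

1st diffs: -6, -6, -6 (constant).
So h_n = -6n - 4.
Evaluating at n = 12 gives h_{12} = -76.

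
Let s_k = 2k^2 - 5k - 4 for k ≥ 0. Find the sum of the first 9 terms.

192

Over k = 0..8: Σk = 36, Σk² = 204.
Total = (2)·204 + (-5)·36 + (-4)·9 = 192.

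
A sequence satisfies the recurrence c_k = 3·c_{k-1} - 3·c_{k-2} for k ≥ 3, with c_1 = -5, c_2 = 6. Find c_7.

135

Compute successive terms:
c_3 = 33; c_4 = 81; c_5 = 144; c_6 = 189; c_7 = 135.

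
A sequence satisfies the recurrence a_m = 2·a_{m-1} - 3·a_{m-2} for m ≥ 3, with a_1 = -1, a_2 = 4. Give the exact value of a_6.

Iterate the recurrence:
a_3 = 11;  a_4 = 10;  a_5 = -13;  a_6 = -56.

-56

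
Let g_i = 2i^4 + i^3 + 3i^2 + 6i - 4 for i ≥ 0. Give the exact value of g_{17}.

172920

g_{17} = 2·17^4 + 1·17^3 + 3·17^2 + 6·17 - 4 = 172920.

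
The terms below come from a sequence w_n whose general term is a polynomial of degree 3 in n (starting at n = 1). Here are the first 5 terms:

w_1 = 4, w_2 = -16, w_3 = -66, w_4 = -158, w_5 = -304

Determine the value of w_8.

1st diffs: -20, -50, -92, -146.
2nd diffs: -30, -42, -54.
3rd diffs: -12, -12 (constant).
Newton forward-difference form: w_n = 4 + (-20)·C(n-1,1) + (-30)·C(n-1,2) + (-12)·C(n-1,3).
At n = 8: n-1 = 7, so w_8 = 4 - 140 - 630 - 420 = -1186.

-1186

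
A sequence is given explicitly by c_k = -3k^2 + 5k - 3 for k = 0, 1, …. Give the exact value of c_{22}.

-1345

c_{22} = -3·22^2 + 5·22 - 3 = -1345.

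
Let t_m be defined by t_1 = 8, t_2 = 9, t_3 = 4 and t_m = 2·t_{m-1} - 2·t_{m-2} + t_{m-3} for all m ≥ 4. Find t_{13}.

Step forward from the initial values:
t_4 = -2  t_5 = -3  t_6 = 2  t_7 = 8  t_8 = 9  t_9 = 4  t_{10} = -2  t_{11} = -3  t_{12} = 2  t_{13} = 8.

8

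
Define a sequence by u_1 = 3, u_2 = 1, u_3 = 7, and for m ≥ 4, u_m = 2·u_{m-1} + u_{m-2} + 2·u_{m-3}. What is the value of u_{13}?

Compute successive terms:
u_4 = 21  u_5 = 51  u_6 = 137  u_7 = 367  u_8 = 973  u_9 = 2587  u_{10} = 6881  u_{11} = 18295  u_{12} = 48645  u_{13} = 129347.

129347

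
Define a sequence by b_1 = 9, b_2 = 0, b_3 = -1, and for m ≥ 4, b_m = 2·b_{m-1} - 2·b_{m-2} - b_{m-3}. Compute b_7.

17

Step forward from the initial values:
b_4 = -11, b_5 = -20, b_6 = -17, b_7 = 17.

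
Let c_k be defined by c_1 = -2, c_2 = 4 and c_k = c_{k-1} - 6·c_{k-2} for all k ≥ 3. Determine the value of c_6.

-56

c_3 = 16  c_4 = -8  c_5 = -104  c_6 = -56.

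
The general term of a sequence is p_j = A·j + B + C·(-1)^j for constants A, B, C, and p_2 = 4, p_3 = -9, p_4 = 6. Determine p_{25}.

Write the equations: 2A + B + C = 4; 3A + B - C = -9; 4A + B + C = 6.
Subtracting the first from the second: A - 2C = -13.
Subtracting the second from the third: A + 2C = 15.
Solving: C = 7, A = 1, then B = -5.
Hence p_{25} = 1·25 + (-5) + 7·(-1) = 13.

13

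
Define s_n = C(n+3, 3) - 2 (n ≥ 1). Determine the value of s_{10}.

284

C(13, 3) = 286, so s_{10} = 284.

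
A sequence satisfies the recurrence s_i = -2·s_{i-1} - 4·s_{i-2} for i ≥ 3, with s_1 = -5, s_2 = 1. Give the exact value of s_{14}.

4096

Iterate the recurrence:
s_3 = 18;  s_4 = -40;  s_5 = 8;  …;  s_{11} = 512;  s_{12} = 9216;  s_{13} = -20480;  s_{14} = 4096.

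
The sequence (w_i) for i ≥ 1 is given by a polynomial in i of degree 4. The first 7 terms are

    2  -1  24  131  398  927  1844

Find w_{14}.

34751

1st diffs: -3, 25, 107, 267, 529, 917.
2nd diffs: 28, 82, 160, 262, 388.
3rd diffs: 54, 78, 102, 126.
4th diffs: 24, 24, 24 (constant).
Newton forward-difference form: w_i = 2 + (-3)·C(i-1,1) + 28·C(i-1,2) + 54·C(i-1,3) + 24·C(i-1,4).
At i = 14: i-1 = 13, so w_{14} = 2 - 39 + 2184 + 15444 + 17160 = 34751.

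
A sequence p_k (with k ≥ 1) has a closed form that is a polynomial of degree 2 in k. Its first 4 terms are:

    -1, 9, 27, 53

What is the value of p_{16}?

1st diffs: 10, 18, 26.
2nd diffs: 8, 8 (constant).
Newton forward-difference form: p_k = -1 + 10·C(k-1,1) + 8·C(k-1,2).
At k = 16: k-1 = 15, so p_{16} = -1 + 150 + 840 = 989.

989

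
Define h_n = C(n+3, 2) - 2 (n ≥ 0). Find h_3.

C(6, 2) = 15, so h_3 = 13.

13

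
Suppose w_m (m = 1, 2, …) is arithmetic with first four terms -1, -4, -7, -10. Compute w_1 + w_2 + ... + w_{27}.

-1080

Common difference d = -3.
w_m = -1 + (m - 1)·(-3).
w_{27} = -79; S = 27·(-1 + (-79))/2 = -1080.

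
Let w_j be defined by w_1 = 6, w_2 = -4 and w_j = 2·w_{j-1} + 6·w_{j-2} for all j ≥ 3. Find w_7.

2704

Step forward from the initial values:
w_3 = 28, w_4 = 32, w_5 = 232, w_6 = 656, w_7 = 2704.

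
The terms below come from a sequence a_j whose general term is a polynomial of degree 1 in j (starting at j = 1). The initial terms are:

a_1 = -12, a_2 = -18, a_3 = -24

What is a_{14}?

1st diffs: -6, -6 (constant).
So a_j = -6j - 6.
Evaluating at j = 14 gives a_{14} = -90.

-90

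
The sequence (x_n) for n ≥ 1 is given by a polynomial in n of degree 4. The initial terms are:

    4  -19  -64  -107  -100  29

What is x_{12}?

10421

1st diffs: -23, -45, -43, 7, 129.
2nd diffs: -22, 2, 50, 122.
3rd diffs: 24, 48, 72.
4th diffs: 24, 24 (constant).
Newton forward-difference form: x_n = 4 + (-23)·C(n-1,1) + (-22)·C(n-1,2) + 24·C(n-1,3) + 24·C(n-1,4).
At n = 12: n-1 = 11, so x_{12} = 4 - 253 - 1210 + 3960 + 7920 = 10421.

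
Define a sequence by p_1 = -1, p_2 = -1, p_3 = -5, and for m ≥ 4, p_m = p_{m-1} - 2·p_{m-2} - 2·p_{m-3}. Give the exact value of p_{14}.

-2089

p_4 = -1, p_5 = 11, p_6 = 23, …, p_{11} = 371, p_{12} = 591, p_{13} = -165, p_{14} = -2089.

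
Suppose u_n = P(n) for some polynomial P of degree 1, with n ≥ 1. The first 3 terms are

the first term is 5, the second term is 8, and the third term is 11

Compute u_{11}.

1st diffs: 3, 3 (constant).
So u_n = 3n + 2.
Evaluating at n = 11 gives u_{11} = 35.

35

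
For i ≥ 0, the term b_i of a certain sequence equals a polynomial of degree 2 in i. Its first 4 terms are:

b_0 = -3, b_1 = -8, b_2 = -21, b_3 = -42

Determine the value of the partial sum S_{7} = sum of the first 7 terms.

1st diffs: -5, -13, -21.
2nd diffs: -8, -8 (constant).
Newton forward-difference form: b_i = -3 + (-5)·C(i,1) + (-8)·C(i,2).
Continuing: -71, -108, -153.
Summing i = 0..6 (7 terms) gives -406.

-406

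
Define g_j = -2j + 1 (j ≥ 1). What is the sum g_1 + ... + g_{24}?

-576

Over j = 1..24: Σj = 300.
Total = (-2)·300 + (1)·24 = -576.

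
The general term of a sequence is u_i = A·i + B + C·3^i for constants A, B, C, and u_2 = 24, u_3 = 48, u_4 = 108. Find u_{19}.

1162261584

Plug in i = 2, 3, 4: 2A + B + 9C = 24; 3A + B + 27C = 48; 4A + B + 81C = 108.
Subtracting the first from the second: A + 18C = 24.
Subtracting the second from the third: A + 54C = 60.
Solving: C = 1, A = 6, then B = 3.
Hence u_{19} = 6·19 + 3 + 1·1162261467 = 1162261584.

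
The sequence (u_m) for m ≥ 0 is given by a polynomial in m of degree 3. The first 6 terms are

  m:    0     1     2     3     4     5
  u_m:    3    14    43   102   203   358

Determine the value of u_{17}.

10798

1st diffs: 11, 29, 59, 101, 155.
2nd diffs: 18, 30, 42, 54.
3rd diffs: 12, 12, 12 (constant).
Newton forward-difference form: u_m = 3 + 11·C(m,1) + 18·C(m,2) + 12·C(m,3).
At m = 17: m = 17, so u_{17} = 3 + 187 + 2448 + 8160 = 10798.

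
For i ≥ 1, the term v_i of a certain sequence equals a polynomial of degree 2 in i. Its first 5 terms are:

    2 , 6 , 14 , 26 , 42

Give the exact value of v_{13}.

1st diffs: 4, 8, 12, 16.
2nd diffs: 4, 4, 4 (constant).
So v_i = 2i^2 - 2i + 2.
Evaluating at i = 13 gives v_{13} = 314.

314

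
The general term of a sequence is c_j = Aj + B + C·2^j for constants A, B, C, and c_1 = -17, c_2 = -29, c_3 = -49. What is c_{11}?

The three given values yield: A + B + 2C = -17; 2A + B + 4C = -29; 3A + B + 8C = -49.
Subtracting the first from the second: A + 2C = -12.
Subtracting the second from the third: A + 4C = -20.
Solving: C = -4, A = -4, then B = -5.
Therefore c_{11} = -44 + (-5) + (-4)·2048 = -8241.

-8241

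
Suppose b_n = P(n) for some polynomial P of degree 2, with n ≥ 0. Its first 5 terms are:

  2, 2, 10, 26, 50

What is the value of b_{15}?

1st diffs: 0, 8, 16, 24.
2nd diffs: 8, 8, 8 (constant).
Newton forward-difference form: b_n = 2 + 8·C(n,2).
At n = 15: n = 15, so b_{15} = 2 + 840 = 842.

842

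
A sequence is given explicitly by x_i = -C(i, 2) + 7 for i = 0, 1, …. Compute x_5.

C(5, 2) = 10, so x_5 = -3.

-3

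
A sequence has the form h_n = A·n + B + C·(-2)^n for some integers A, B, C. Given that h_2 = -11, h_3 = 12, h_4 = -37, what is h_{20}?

The three given values yield: 2A + B + 4C = -11; 3A + B - 8C = 12; 4A + B + 16C = -37.
Subtracting the first from the second: A - 12C = 23.
Subtracting the second from the third: A + 24C = -49.
Solving: C = -2, A = -1, then B = -1.
Hence h_{20} = -1·20 + (-1) + (-2)·1048576 = -2097173.

-2097173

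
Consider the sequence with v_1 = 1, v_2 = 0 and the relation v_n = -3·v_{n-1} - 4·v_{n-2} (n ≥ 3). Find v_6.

12

Iterate the recurrence:
v_3 = -4; v_4 = 12; v_5 = -20; v_6 = 12.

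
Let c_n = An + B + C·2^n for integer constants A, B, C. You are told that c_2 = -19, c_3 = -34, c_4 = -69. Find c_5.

The three given values yield: 2A + B + 4C = -19; 3A + B + 8C = -34; 4A + B + 16C = -69.
Subtracting the first from the second: A + 4C = -15.
Subtracting the second from the third: A + 8C = -35.
Solving: C = -5, A = 5, then B = -9.
Hence c_5 = 5·5 + (-9) + (-5)·32 = -144.

-144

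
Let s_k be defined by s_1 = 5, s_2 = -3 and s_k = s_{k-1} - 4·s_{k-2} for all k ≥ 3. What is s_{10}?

Iterate the recurrence:
s_3 = -23; s_4 = -11; s_5 = 81; s_6 = 125; s_7 = -199; s_8 = -699; s_9 = 97; s_{10} = 2893.

2893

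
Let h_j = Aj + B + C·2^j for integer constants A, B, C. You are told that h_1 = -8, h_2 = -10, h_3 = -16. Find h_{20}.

The three given values yield: A + B + 2C = -8; 2A + B + 4C = -10; 3A + B + 8C = -16.
Subtracting the first from the second: A + 2C = -2.
Subtracting the second from the third: A + 4C = -6.
Solving: C = -2, A = 2, then B = -6.
Hence h_{20} = 2·20 + (-6) + (-2)·1048576 = -2097118.

-2097118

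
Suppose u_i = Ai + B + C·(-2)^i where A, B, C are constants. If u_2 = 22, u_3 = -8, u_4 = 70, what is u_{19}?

-1572752

Plug in i = 2, 3, 4: 2A + B + 4C = 22; 3A + B - 8C = -8; 4A + B + 16C = 70.
Subtracting the first from the second: A - 12C = -30.
Subtracting the second from the third: A + 24C = 78.
Solving: C = 3, A = 6, then B = -2.
Hence u_{19} = 6·19 + (-2) + 3·(-524288) = -1572752.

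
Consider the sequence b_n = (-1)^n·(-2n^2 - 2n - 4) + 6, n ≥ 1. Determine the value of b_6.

-82

(-1)^6 = 1; -2n^2 - 2n - 4 at n=6 is -88; so b_6 = -82.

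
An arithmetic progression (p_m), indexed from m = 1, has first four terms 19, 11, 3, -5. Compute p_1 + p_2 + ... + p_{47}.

Common difference d = -8.
p_m = 19 + (m - 1)·(-8).
p_{47} = -349; S = 47·(19 + (-349))/2 = -7755.

-7755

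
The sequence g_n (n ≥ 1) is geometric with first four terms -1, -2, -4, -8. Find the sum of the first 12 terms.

-4095

Common ratio r = 2.
g_n = (-1)·2^(n-1).
S = (-1)·(2^12 - 1)/(2 - 1) = (-1)·(4096 - 1)/(1) = -4095.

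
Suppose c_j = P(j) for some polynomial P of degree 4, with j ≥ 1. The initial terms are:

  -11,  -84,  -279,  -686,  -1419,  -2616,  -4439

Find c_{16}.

1st diffs: -73, -195, -407, -733, -1197, -1823.
2nd diffs: -122, -212, -326, -464, -626.
3rd diffs: -90, -114, -138, -162.
4th diffs: -24, -24, -24 (constant).
Newton forward-difference form: c_j = -11 + (-73)·C(j-1,1) + (-122)·C(j-1,2) + (-90)·C(j-1,3) + (-24)·C(j-1,4).
At j = 16: j-1 = 15, so c_{16} = -11 - 1095 - 12810 - 40950 - 32760 = -87626.

-87626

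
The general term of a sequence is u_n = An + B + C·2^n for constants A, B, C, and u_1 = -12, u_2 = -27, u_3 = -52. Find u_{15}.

At n = 1, 2, 3: A + B + 2C = -12; 2A + B + 4C = -27; 3A + B + 8C = -52.
Subtracting the first from the second: A + 2C = -15.
Subtracting the second from the third: A + 4C = -25.
Solving: C = -5, A = -5, then B = 3.
Hence u_{15} = -5·15 + 3 + (-5)·32768 = -163912.

-163912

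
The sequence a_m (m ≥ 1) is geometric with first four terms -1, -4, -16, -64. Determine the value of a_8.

-16384

Common ratio r = 4.
a_m = (-1)·4^(m-1).
a_8 = (-1)·4^7 = -16384.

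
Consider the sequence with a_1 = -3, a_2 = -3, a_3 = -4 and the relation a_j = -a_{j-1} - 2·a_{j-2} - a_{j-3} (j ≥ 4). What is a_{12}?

38

Step forward from the initial values:
a_4 = 13, a_5 = -2, a_6 = -20, a_7 = 11, a_8 = 31, a_9 = -33, a_{10} = -40, a_{11} = 75, a_{12} = 38.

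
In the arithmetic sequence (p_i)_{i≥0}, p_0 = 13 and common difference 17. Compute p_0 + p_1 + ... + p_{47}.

p_i = 13 + (i - 0)·17.
p_{47} = 812; S = 48·(13 + 812)/2 = 19800.

19800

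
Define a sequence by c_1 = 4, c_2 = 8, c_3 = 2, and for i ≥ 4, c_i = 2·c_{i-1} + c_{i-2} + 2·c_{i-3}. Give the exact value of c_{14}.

356588

Iterate the recurrence:
c_4 = 20; c_5 = 58; c_6 = 140; …; c_{11} = 18970; c_{12} = 50436; c_{13} = 134106; c_{14} = 356588.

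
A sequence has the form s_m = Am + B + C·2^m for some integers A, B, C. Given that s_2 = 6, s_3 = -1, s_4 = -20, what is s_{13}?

-24503

Plug in m = 2, 3, 4: 2A + B + 4C = 6; 3A + B + 8C = -1; 4A + B + 16C = -20.
Subtracting the first from the second: A + 4C = -7.
Subtracting the second from the third: A + 8C = -19.
Solving: C = -3, A = 5, then B = 8.
So s_m = 5·m + 8 + (-3)·2^m; at m=13 this is -24503.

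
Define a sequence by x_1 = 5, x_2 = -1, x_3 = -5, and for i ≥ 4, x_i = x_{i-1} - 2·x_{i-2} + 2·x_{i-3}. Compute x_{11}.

Applying the relation repeatedly:
x_4 = 7, x_5 = 15, x_6 = -9, x_7 = -25, x_8 = 23, x_9 = 55, x_{10} = -41, x_{11} = -105.

-105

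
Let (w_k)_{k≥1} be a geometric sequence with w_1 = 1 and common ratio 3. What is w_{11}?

w_k = 1·3^(k-1).
w_{11} = 1·3^10 = 59049.

59049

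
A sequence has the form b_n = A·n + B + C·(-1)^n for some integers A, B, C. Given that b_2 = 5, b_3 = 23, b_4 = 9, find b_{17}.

Plug in n = 2, 3, 4: 2A + B + C = 5; 3A + B - C = 23; 4A + B + C = 9.
Subtracting the first from the second: A - 2C = 18.
Subtracting the second from the third: A + 2C = -14.
Solving: C = -8, A = 2, then B = 9.
So b_n = 2·n + 9 + (-8)·(-1)^n; at n=17 this is 51.

51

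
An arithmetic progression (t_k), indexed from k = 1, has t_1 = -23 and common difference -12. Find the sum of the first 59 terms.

t_k = -23 + (k - 1)·(-12).
t_{59} = -719; S = 59·(-23 + (-719))/2 = -21889.

-21889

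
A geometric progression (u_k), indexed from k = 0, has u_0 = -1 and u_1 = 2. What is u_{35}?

Common ratio r = -2.
u_k = (-1)·(-2)^(k-0).
u_{35} = (-1)·(-2)^35 = 34359738368.

34359738368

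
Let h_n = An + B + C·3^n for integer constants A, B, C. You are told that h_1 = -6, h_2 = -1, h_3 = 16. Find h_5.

At n = 1, 2, 3: A + B + 3C = -6; 2A + B + 9C = -1; 3A + B + 27C = 16.
Subtracting the first from the second: A + 6C = 5.
Subtracting the second from the third: A + 18C = 17.
Solving: C = 1, A = -1, then B = -8.
Hence h_5 = -1·5 + (-8) + 1·243 = 230.

230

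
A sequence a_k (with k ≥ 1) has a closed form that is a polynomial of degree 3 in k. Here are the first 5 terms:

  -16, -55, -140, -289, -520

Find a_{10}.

-3535

1st diffs: -39, -85, -149, -231.
2nd diffs: -46, -64, -82.
3rd diffs: -18, -18 (constant).
Newton forward-difference form: a_k = -16 + (-39)·C(k-1,1) + (-46)·C(k-1,2) + (-18)·C(k-1,3).
At k = 10: k-1 = 9, so a_{10} = -16 - 351 - 1656 - 1512 = -3535.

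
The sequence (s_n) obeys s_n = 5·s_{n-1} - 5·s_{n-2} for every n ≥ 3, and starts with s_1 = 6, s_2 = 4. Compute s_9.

Iterate the recurrence:
s_3 = -10  s_4 = -70  s_5 = -300  s_6 = -1150  s_7 = -4250  s_8 = -15500  s_9 = -56250.

-56250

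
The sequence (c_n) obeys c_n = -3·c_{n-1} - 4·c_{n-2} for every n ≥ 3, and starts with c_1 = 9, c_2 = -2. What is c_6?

130

Step forward from the initial values:
c_3 = -30, c_4 = 98, c_5 = -174, c_6 = 130.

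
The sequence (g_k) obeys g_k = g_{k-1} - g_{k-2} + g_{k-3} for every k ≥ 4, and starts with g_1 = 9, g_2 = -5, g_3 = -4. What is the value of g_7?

Applying the relation repeatedly:
g_4 = 10;  g_5 = 9;  g_6 = -5;  g_7 = -4.

-4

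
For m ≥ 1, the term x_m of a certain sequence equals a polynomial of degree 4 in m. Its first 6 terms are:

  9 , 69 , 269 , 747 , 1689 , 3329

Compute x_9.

15497

1st diffs: 60, 200, 478, 942, 1640.
2nd diffs: 140, 278, 464, 698.
3rd diffs: 138, 186, 234.
4th diffs: 48, 48 (constant).
Newton forward-difference form: x_m = 9 + 60·C(m-1,1) + 140·C(m-1,2) + 138·C(m-1,3) + 48·C(m-1,4).
At m = 9: m-1 = 8, so x_9 = 9 + 480 + 3920 + 7728 + 3360 = 15497.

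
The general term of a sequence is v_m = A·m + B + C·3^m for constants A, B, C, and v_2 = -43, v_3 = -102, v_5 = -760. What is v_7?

-6602

Write the equations: 2A + B + 9C = -43; 3A + B + 27C = -102; 5A + B + 243C = -760.
Subtracting the first from the second: A + 18C = -59.
Subtracting the second from the third: 2A + 216C = -658.
Solving: C = -3, A = -5, then B = -6.
Hence v_7 = -5·7 + (-6) + (-3)·2187 = -6602.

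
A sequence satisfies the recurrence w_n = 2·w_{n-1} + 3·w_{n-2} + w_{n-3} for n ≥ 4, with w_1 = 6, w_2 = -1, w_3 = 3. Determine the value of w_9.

w_4 = 9  w_5 = 26  w_6 = 82  w_7 = 251  w_8 = 774  w_9 = 2383.

2383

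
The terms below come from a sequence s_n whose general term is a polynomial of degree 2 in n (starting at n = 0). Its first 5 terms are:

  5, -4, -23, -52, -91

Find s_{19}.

1st diffs: -9, -19, -29, -39.
2nd diffs: -10, -10, -10 (constant).
Newton forward-difference form: s_n = 5 + (-9)·C(n,1) + (-10)·C(n,2).
At n = 19: n = 19, so s_{19} = 5 - 171 - 1710 = -1876.

-1876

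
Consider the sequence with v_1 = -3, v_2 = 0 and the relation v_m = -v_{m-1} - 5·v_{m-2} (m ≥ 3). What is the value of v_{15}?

-235185

Compute successive terms:
v_3 = 15  v_4 = -15  v_5 = -60  …  v_{12} = -16665  v_{13} = 37965  v_{14} = 45360  v_{15} = -235185.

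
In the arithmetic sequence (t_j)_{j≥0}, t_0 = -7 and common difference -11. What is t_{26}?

-293

t_j = -7 + (j - 0)·(-11).
t_{26} = -7 + 26·(-11) = -293.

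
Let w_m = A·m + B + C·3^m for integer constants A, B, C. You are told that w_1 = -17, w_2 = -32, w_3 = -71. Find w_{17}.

Write the equations: A + B + 3C = -17; 2A + B + 9C = -32; 3A + B + 27C = -71.
Subtracting the first from the second: A + 6C = -15.
Subtracting the second from the third: A + 18C = -39.
Solving: C = -2, A = -3, then B = -8.
So w_m = -3·m + (-8) + (-2)·3^m; at m=17 this is -258280385.

-258280385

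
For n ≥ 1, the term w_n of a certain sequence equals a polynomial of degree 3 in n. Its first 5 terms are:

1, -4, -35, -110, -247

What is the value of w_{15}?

-8987

1st diffs: -5, -31, -75, -137.
2nd diffs: -26, -44, -62.
3rd diffs: -18, -18 (constant).
So w_n = -3n^3 + 5n^2 + n - 2.
Evaluating at n = 15 gives w_{15} = -8987.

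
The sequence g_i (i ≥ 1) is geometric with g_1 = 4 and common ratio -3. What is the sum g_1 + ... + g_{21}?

10460353204

g_i = 4·(-3)^(i-1).
S = 4·((-3)^21 - 1)/(-3 - 1) = 4·(-10460353203 - 1)/(-4) = 10460353204.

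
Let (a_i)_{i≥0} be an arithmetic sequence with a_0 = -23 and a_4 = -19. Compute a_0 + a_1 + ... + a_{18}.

Common difference d = (-19 - (-23)) / (4 - 0) = 1.
a_i = -23 + (i - 0)·1.
a_{18} = -5; S = 19·(-23 + (-5))/2 = -266.

-266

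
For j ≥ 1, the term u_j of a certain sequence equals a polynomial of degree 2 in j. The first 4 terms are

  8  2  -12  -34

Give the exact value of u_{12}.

-498

1st diffs: -6, -14, -22.
2nd diffs: -8, -8 (constant).
Newton forward-difference form: u_j = 8 + (-6)·C(j-1,1) + (-8)·C(j-1,2).
At j = 12: j-1 = 11, so u_{12} = 8 - 66 - 440 = -498.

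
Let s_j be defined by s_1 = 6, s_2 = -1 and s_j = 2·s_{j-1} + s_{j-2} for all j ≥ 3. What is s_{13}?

20586

Applying the relation repeatedly:
s_3 = 4;  s_4 = 7;  s_5 = 18;  …;  s_{10} = 1463;  s_{11} = 3532;  s_{12} = 8527;  s_{13} = 20586.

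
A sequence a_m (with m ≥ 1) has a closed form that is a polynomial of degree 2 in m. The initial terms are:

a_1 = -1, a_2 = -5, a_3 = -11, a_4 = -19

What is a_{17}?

-305

1st diffs: -4, -6, -8.
2nd diffs: -2, -2 (constant).
Newton forward-difference form: a_m = -1 + (-4)·C(m-1,1) + (-2)·C(m-1,2).
At m = 17: m-1 = 16, so a_{17} = -1 - 64 - 240 = -305.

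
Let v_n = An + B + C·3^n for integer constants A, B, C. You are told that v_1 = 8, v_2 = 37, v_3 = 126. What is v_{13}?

7971596

Write the equations: A + B + 3C = 8; 2A + B + 9C = 37; 3A + B + 27C = 126.
Subtracting the first from the second: A + 6C = 29.
Subtracting the second from the third: A + 18C = 89.
Solving: C = 5, A = -1, then B = -6.
Hence v_{13} = -1·13 + (-6) + 5·1594323 = 7971596.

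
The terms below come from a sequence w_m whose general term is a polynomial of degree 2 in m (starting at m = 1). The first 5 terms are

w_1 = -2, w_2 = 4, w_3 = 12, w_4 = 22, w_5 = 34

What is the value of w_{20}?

454

1st diffs: 6, 8, 10, 12.
2nd diffs: 2, 2, 2 (constant).
Newton forward-difference form: w_m = -2 + 6·C(m-1,1) + 2·C(m-1,2).
At m = 20: m-1 = 19, so w_{20} = -2 + 114 + 342 = 454.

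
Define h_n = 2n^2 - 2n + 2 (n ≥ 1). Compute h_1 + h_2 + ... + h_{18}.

Over n = 1..18: Σn = 171, Σn² = 2109.
Total = (2)·2109 + (-2)·171 + (2)·18 = 3912.

3912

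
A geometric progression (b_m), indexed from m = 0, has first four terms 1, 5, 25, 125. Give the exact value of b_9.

Common ratio r = 5.
b_m = 1·5^(m-0).
b_9 = 1·5^9 = 1953125.

1953125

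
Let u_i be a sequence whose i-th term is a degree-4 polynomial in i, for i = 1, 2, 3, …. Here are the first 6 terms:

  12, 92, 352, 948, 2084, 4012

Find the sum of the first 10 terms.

70176

1st diffs: 80, 260, 596, 1136, 1928.
2nd diffs: 180, 336, 540, 792.
3rd diffs: 156, 204, 252.
4th diffs: 48, 48 (constant).
Newton forward-difference form: u_i = 12 + 80·C(i-1,1) + 180·C(i-1,2) + 156·C(i-1,3) + 48·C(i-1,4).
Continuing: 7032, 11492, 17788, 26364.
Summing i = 1..10 (10 terms) gives 70176.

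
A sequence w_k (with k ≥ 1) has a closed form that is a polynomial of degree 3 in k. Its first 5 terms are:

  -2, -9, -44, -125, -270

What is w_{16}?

1st diffs: -7, -35, -81, -145.
2nd diffs: -28, -46, -64.
3rd diffs: -18, -18 (constant).
So w_k = -3k^3 + 4k^2 + 2k - 5.
Evaluating at k = 16 gives w_{16} = -11237.

-11237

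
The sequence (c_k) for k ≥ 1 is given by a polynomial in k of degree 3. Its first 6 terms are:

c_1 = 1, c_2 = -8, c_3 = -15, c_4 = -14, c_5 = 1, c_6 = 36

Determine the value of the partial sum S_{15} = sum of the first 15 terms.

8170

1st diffs: -9, -7, 1, 15, 35.
2nd diffs: 2, 8, 14, 20.
3rd diffs: 6, 6, 6 (constant).
Newton forward-difference form: c_k = 1 + (-9)·C(k-1,1) + 2·C(k-1,2) + 6·C(k-1,3).
Continuing: …, 97, 190, 321, 496, …, c_{15} = 2241.
Summing k = 1..15 (15 terms) gives 8170.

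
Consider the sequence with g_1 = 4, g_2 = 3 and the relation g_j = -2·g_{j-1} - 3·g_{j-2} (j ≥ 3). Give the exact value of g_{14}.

-5913

Iterate the recurrence:
g_3 = -18  g_4 = 27  g_5 = 0  …  g_{11} = -810  g_{12} = -1053  g_{13} = 4536  g_{14} = -5913.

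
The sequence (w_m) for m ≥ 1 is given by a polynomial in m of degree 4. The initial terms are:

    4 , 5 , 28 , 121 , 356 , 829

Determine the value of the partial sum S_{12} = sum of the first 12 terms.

47722

1st diffs: 1, 23, 93, 235, 473.
2nd diffs: 22, 70, 142, 238.
3rd diffs: 48, 72, 96.
4th diffs: 24, 24 (constant).
Newton forward-difference form: w_m = 4 + 1·C(m-1,1) + 22·C(m-1,2) + 48·C(m-1,3) + 24·C(m-1,4).
Continuing: …, 1660, 2993, 4996, 7861, …, w_{12} = 17065.
Summing m = 1..12 (12 terms) gives 47722.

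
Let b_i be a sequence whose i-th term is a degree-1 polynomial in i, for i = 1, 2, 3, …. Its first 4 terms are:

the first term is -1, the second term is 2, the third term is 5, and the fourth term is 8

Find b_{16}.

1st diffs: 3, 3, 3 (constant).
So b_i = 3i - 4.
Evaluating at i = 16 gives b_{16} = 44.

44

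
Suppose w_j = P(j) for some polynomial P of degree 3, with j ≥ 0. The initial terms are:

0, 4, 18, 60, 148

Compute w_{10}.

1st diffs: 4, 14, 42, 88.
2nd diffs: 10, 28, 46.
3rd diffs: 18, 18 (constant).
Newton forward-difference form: w_j = 4·C(j,1) + 10·C(j,2) + 18·C(j,3).
At j = 10: j = 10, so w_{10} = 40 + 450 + 2160 = 2650.

2650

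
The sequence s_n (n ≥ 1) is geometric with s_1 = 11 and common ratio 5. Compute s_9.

4296875

s_n = 11·5^(n-1).
s_9 = 11·5^8 = 4296875.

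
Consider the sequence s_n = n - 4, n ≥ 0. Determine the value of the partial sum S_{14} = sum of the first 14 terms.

35

Over n = 0..13: Σn = 91.
Total = (1)·91 + (-4)·14 = 35.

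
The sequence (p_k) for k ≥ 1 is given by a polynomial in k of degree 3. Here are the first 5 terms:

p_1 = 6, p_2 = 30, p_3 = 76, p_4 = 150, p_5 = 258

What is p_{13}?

3066

1st diffs: 24, 46, 74, 108.
2nd diffs: 22, 28, 34.
3rd diffs: 6, 6 (constant).
Newton forward-difference form: p_k = 6 + 24·C(k-1,1) + 22·C(k-1,2) + 6·C(k-1,3).
At k = 13: k-1 = 12, so p_{13} = 6 + 288 + 1452 + 1320 = 3066.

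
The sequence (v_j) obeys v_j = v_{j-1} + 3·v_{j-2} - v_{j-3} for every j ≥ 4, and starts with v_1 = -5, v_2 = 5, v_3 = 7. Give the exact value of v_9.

Compute successive terms:
v_4 = 27; v_5 = 43; v_6 = 117; v_7 = 219; v_8 = 527; v_9 = 1067.

1067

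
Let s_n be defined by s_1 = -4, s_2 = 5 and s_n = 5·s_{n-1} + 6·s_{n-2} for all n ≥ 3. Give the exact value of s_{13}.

310968901

Iterate the recurrence:
s_3 = 1  s_4 = 35  s_5 = 181  …  s_{10} = 1439675  s_{11} = 8638021  s_{12} = 51828155  s_{13} = 310968901.
(Characteristic roots are 6 and -1.)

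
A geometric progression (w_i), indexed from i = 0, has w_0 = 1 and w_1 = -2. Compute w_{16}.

Common ratio r = -2.
w_i = 1·(-2)^(i-0).
w_{16} = 1·(-2)^16 = 65536.

65536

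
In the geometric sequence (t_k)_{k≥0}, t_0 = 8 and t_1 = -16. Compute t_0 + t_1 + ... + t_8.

1368

Common ratio r = -2.
t_k = 8·(-2)^(k-0).
S = 8·((-2)^9 - 1)/(-2 - 1) = 8·(-512 - 1)/(-3) = 1368.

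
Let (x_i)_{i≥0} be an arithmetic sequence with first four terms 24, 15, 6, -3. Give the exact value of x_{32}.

-264

Common difference d = -9.
x_i = 24 + (i - 0)·(-9).
x_{32} = 24 + 32·(-9) = -264.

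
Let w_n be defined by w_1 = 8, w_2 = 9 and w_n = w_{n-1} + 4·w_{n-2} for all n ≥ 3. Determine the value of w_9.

Step forward from the initial values:
w_3 = 41;  w_4 = 77;  w_5 = 241;  w_6 = 549;  w_7 = 1513;  w_8 = 3709;  w_9 = 9761.

9761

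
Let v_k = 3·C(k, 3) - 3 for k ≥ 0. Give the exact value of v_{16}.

1677

C(16, 3) = 560, so v_{16} = 1677.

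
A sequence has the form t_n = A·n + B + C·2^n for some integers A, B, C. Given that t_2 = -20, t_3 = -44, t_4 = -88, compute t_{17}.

The three given values yield: 2A + B + 4C = -20; 3A + B + 8C = -44; 4A + B + 16C = -88.
Subtracting the first from the second: A + 4C = -24.
Subtracting the second from the third: A + 8C = -44.
Solving: C = -5, A = -4, then B = 8.
Therefore t_{17} = -68 + 8 + (-5)·131072 = -655420.

-655420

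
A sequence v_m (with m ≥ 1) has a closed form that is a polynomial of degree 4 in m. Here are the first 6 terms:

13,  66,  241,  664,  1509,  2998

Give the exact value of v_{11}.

1st diffs: 53, 175, 423, 845, 1489.
2nd diffs: 122, 248, 422, 644.
3rd diffs: 126, 174, 222.
4th diffs: 48, 48 (constant).
So v_m = 2m^4 + m^3 + 5m^2 + m + 4.
Evaluating at m = 11 gives v_{11} = 31233.

31233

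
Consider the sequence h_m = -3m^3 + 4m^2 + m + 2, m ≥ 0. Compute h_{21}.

h_{21} = -3·21^3 + 4·21^2 + 1·21 + 2 = -25996.

-25996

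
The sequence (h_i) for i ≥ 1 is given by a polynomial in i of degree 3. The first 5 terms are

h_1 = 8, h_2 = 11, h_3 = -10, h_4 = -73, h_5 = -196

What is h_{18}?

-15445

1st diffs: 3, -21, -63, -123.
2nd diffs: -24, -42, -60.
3rd diffs: -18, -18 (constant).
Newton forward-difference form: h_i = 8 + 3·C(i-1,1) + (-24)·C(i-1,2) + (-18)·C(i-1,3).
At i = 18: i-1 = 17, so h_{18} = 8 + 51 - 3264 - 12240 = -15445.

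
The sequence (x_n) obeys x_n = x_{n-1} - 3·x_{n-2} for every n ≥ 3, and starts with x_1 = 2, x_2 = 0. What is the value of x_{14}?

-960

Iterate the recurrence:
x_3 = -6, x_4 = -6, x_5 = 12, …, x_{11} = 444, x_{12} = -186, x_{13} = -1518, x_{14} = -960.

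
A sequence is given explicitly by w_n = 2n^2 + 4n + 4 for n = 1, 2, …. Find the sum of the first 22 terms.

Over n = 1..22: Σn = 253, Σn² = 3795.
Total = (2)·3795 + (4)·253 + (4)·22 = 8690.

8690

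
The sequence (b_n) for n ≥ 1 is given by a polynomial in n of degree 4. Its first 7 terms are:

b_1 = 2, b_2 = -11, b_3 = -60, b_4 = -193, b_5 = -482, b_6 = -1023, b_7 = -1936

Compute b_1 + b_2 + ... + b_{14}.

-110355

1st diffs: -13, -49, -133, -289, -541, -913.
2nd diffs: -36, -84, -156, -252, -372.
3rd diffs: -48, -72, -96, -120.
4th diffs: -24, -24, -24 (constant).
So b_n = -n^4 + 2n^3 - 5n^2 + 3n + 3.
Continuing: …, -3365, -5478, -8467, -12548, …, b_{14} = -33863.
Summing n = 1..14 (14 terms) gives -110355.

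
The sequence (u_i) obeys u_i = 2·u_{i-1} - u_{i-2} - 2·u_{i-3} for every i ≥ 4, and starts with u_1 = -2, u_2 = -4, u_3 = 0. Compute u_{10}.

u_4 = 8;  u_5 = 24;  u_6 = 40;  u_7 = 40;  u_8 = -8;  u_9 = -136;  u_{10} = -344.

-344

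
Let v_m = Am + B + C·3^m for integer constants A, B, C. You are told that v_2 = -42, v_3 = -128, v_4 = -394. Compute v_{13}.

-7971568

At m = 2, 3, 4: 2A + B + 9C = -42; 3A + B + 27C = -128; 4A + B + 81C = -394.
Subtracting the first from the second: A + 18C = -86.
Subtracting the second from the third: A + 54C = -266.
Solving: C = -5, A = 4, then B = -5.
Therefore v_{13} = 52 + (-5) + (-5)·1594323 = -7971568.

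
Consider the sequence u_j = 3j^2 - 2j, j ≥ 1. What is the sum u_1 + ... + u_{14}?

2835

Over j = 1..14: Σj = 105, Σj² = 1015.
Total = (3)·1015 + (-2)·105 = 2835.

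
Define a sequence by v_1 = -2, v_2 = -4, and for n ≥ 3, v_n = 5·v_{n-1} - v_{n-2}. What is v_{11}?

-4984348

Iterate the recurrence:
v_3 = -18; v_4 = -86; v_5 = -412; v_6 = -1974; v_7 = -9458; v_8 = -45316; v_9 = -217122; v_{10} = -1040294; v_{11} = -4984348.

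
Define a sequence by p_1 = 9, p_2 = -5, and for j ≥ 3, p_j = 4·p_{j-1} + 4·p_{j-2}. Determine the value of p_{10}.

619264

Applying the relation repeatedly:
p_3 = 16; p_4 = 44; p_5 = 240; p_6 = 1136; p_7 = 5504; p_8 = 26560; p_9 = 128256; p_{10} = 619264.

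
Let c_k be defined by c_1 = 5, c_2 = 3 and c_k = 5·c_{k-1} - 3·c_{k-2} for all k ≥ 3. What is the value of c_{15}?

-100520640

Iterate the recurrence:
c_3 = 0; c_4 = -9; c_5 = -45; …; c_{12} = -1261854; c_{13} = -5429475; c_{14} = -23361813; c_{15} = -100520640.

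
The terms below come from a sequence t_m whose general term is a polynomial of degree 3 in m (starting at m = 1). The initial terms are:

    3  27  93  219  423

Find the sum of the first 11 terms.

1st diffs: 24, 66, 126, 204.
2nd diffs: 42, 60, 78.
3rd diffs: 18, 18 (constant).
Newton forward-difference form: t_m = 3 + 24·C(m-1,1) + 42·C(m-1,2) + 18·C(m-1,3).
Continuing: …, 723, 1137, 1683, 2379, …, t_{11} = 4293.
Summing m = 1..11 (11 terms) gives 14223.

14223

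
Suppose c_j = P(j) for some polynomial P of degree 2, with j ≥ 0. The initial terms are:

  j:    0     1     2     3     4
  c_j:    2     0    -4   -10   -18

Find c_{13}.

1st diffs: -2, -4, -6, -8.
2nd diffs: -2, -2, -2 (constant).
Newton forward-difference form: c_j = 2 + (-2)·C(j,1) + (-2)·C(j,2).
At j = 13: j = 13, so c_{13} = 2 - 26 - 156 = -180.

-180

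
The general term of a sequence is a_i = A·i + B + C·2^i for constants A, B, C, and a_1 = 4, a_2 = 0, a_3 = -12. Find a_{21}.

The three given values yield: A + B + 2C = 4; 2A + B + 4C = 0; 3A + B + 8C = -12.
Subtracting the first from the second: A + 2C = -4.
Subtracting the second from the third: A + 4C = -12.
Solving: C = -4, A = 4, then B = 8.
Hence a_{21} = 4·21 + 8 + (-4)·2097152 = -8388516.

-8388516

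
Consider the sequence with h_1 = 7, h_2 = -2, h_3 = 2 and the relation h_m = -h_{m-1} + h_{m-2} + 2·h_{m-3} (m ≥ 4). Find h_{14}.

-28

Compute successive terms:
h_4 = 10;  h_5 = -12;  h_6 = 26;  …;  h_{11} = 84;  h_{12} = -86;  h_{13} = 110;  h_{14} = -28.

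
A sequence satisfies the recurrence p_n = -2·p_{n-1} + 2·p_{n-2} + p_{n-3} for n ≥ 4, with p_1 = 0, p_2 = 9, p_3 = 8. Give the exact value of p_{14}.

-81783

Applying the relation repeatedly:
p_4 = 2; p_5 = 21; p_6 = -30; …; p_{11} = 4565; p_{12} = -11926; p_{13} = 31248; p_{14} = -81783.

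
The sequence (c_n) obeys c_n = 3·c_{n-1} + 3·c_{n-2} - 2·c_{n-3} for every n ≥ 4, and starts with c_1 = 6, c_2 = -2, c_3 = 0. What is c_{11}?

c_4 = -18;  c_5 = -50;  c_6 = -204;  c_7 = -726;  c_8 = -2690;  c_9 = -9840;  c_{10} = -36138;  c_{11} = -132554.

-132554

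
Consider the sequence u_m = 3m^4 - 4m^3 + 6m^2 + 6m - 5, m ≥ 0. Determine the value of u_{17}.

232742

u_{17} = 3·17^4 - 4·17^3 + 6·17^2 + 6·17 - 5 = 232742.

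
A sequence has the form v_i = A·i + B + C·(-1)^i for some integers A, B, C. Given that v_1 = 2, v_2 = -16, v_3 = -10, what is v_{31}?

The three given values yield: A + B - C = 2; 2A + B + C = -16; 3A + B - C = -10.
Subtracting the first from the second: A + 2C = -18.
Subtracting the second from the third: A - 2C = 6.
Solving: C = -6, A = -6, then B = 2.
Therefore v_{31} = -186 + 2 + (-6)·(-1) = -178.

-178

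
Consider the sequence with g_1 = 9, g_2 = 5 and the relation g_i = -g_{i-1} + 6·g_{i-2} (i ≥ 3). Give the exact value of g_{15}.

Iterate the recurrence:
g_3 = 49; g_4 = -19; g_5 = 313; …; g_{12} = -447475; g_{13} = 1407961; g_{14} = -4092811; g_{15} = 12540577.
(Characteristic roots are 2 and -3.)

12540577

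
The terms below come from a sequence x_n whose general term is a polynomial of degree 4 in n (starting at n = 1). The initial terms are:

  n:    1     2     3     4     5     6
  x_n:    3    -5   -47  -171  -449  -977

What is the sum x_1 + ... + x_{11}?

-32945

1st diffs: -8, -42, -124, -278, -528.
2nd diffs: -34, -82, -154, -250.
3rd diffs: -48, -72, -96.
4th diffs: -24, -24 (constant).
So x_n = -n^4 + 2n^3 - 4n^2 + 5n + 1.
Continuing: …, -1875, -3287, -5381, -8349, …, x_{11} = -12407.
Summing n = 1..11 (11 terms) gives -32945.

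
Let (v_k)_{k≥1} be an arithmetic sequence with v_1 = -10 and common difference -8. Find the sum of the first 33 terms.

v_k = -10 + (k - 1)·(-8).
v_{33} = -266; S = 33·(-10 + (-266))/2 = -4554.

-4554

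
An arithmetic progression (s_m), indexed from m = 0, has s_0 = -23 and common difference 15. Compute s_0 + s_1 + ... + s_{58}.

s_m = -23 + (m - 0)·15.
s_{58} = 847; S = 59·(-23 + 847)/2 = 24308.

24308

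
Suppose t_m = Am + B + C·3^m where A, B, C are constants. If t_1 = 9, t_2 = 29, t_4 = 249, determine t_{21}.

31381059649

Plug in m = 1, 2, 4: A + B + 3C = 9; 2A + B + 9C = 29; 4A + B + 81C = 249.
Subtracting the first from the second: A + 6C = 20.
Subtracting the second from the third: 2A + 72C = 220.
Solving: C = 3, A = 2, then B = -2.
Therefore t_{21} = 42 + (-2) + 3·10460353203 = 31381059649.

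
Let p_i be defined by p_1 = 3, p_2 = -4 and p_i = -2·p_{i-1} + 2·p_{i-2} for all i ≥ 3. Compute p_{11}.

41440

Step forward from the initial values:
p_3 = 14;  p_4 = -36;  p_5 = 100;  p_6 = -272;  p_7 = 744;  p_8 = -2032;  p_9 = 5552;  p_{10} = -15168;  p_{11} = 41440.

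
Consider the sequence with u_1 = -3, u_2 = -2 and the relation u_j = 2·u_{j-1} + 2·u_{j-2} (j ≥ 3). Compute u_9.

Iterate the recurrence:
u_3 = -10, u_4 = -24, u_5 = -68, u_6 = -184, u_7 = -504, u_8 = -1376, u_9 = -3760.

-3760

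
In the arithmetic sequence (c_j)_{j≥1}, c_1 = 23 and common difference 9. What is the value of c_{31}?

c_j = 23 + (j - 1)·9.
c_{31} = 23 + 30·9 = 293.

293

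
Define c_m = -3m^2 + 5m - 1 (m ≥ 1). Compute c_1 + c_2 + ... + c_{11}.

-1199

Over m = 1..11: Σm = 66, Σm² = 506.
Total = (-3)·506 + (5)·66 + (-1)·11 = -1199.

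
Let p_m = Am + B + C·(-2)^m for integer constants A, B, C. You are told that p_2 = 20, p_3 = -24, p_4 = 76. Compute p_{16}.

The three given values yield: 2A + B + 4C = 20; 3A + B - 8C = -24; 4A + B + 16C = 76.
Subtracting the first from the second: A - 12C = -44.
Subtracting the second from the third: A + 24C = 100.
Solving: C = 4, A = 4, then B = -4.
Hence p_{16} = 4·16 + (-4) + 4·65536 = 262204.

262204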